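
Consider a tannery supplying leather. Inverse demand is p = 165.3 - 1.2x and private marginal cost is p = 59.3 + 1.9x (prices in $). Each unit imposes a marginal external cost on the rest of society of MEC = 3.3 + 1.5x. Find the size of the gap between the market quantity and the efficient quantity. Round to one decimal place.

11.9 units

Market equilibrium (private): 59.3 + 1.9x = 165.3 - 1.2x → x_m = 34.1935.
Social marginal cost = private MC + MEC = 62.6 + 3.4x.
Set SMC = demand: 62.6 + 3.4x = 165.3 - 1.2x → x* = 22.3261.
Gap = |34.1935 − 22.3261| = 11.8674.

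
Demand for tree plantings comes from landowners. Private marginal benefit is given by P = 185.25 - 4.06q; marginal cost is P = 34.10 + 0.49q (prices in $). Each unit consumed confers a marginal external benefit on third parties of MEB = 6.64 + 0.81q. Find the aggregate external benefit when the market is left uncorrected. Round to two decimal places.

Market equilibrium (private): 34.10 + 0.49q = 185.25 - 4.06q → q_m = 33.2198.
Total external benefit = ∫₀^{q_m} (6.64 + 0.81q) dq = 6.64×33.2198 + ½×0.81×33.2198² = 667.5193.

$667.52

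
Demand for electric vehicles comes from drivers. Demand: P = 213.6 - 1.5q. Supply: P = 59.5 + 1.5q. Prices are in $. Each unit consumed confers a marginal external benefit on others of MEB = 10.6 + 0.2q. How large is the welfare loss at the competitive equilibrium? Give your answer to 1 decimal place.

Market equilibrium (private): 59.5 + 1.5q = 213.6 - 1.5q → q_m = 51.3667.
Social marginal benefit = demand + MEB = 224.2 - 1.3q.
Set SMB = MC: 224.2 - 1.3q = 59.5 + 1.5q → q* = 58.8214.
Height of the DWL triangle at q_m is SMB(q_m) − MC(q_m) = MEB(q_m) = 20.8733.
DWL = ½ × 7.4547 × 20.8733 = 77.8021.

DWL = $77.8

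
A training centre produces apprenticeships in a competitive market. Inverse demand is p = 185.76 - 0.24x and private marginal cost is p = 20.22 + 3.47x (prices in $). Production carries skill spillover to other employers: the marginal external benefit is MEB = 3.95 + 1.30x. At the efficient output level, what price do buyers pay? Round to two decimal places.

P = $168.88

Social marginal cost = private MC − MEB = 16.27 + 2.17x.
Set SMC = demand: 16.27 + 2.17x = 185.76 - 0.24x → x* = 70.3278.
Consumer price on the demand curve at x*: 185.76 − 0.24×70.3278 = 168.8813.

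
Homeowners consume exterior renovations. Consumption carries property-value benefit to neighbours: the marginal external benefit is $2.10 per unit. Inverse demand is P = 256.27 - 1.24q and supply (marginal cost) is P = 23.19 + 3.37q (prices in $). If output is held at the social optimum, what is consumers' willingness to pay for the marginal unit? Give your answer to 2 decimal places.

Social marginal benefit = demand + MEB = 258.37 - 1.24q.
Set SMB = MC: 258.37 - 1.24q = 23.19 + 3.37q → q* = 51.0152.
Consumer price on the demand curve at q*: 256.27 − 1.24×51.0152 = 193.0112.

P = $193.01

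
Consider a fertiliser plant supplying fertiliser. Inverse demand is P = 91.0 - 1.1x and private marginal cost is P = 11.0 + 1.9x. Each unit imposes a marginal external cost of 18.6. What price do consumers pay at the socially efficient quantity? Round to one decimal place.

Social marginal cost = private MC + MEC = 29.6 + 1.9x.
Set SMC = demand: 29.6 + 1.9x = 91.0 - 1.1x → x* = 20.4667.
Consumer price on the demand curve at x*: 91.0 − 1.1×20.4667 = 68.4866.

P = 68.5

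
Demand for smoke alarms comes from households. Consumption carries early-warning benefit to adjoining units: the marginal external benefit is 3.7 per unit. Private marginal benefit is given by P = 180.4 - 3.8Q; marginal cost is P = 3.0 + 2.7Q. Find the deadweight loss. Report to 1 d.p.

Market equilibrium (private): 3.0 + 2.7Q = 180.4 - 3.8Q → Q_m = 27.2923.
Social marginal benefit = demand + MEB = 184.1 - 3.8Q.
Set SMB = MC: 184.1 - 3.8Q = 3.0 + 2.7Q → Q* = 27.8615.
The loss is the area between SMB and MC from Q* to Q_m; with linear curves that's a triangle of height MEB(Q_m).
DWL = ½ × 0.5692 × 3.7000 = 1.0530.

DWL = 1.1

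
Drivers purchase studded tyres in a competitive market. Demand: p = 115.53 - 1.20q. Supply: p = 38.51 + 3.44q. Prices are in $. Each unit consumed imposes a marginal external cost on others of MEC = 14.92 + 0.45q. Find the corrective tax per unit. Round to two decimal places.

Social marginal benefit = demand − MEC = 100.61 - 1.65q.
Set SMB = MC: 100.61 - 1.65q = 38.51 + 3.44q → q* = 12.2004.
The Pigouvian tax equals MEC at q*: 14.92 + 0.45×12.2004 = 20.4102.

tax = $20.41 per unit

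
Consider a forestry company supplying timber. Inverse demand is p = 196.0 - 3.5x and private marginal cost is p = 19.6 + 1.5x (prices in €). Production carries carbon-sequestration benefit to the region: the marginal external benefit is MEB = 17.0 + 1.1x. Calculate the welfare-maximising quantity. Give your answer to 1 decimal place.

x* = 49.6

Social marginal cost = private MC − MEB = 2.6 + 0.4x.
Set SMC = demand: 2.6 + 0.4x = 196.0 - 3.5x → x* = 49.5897.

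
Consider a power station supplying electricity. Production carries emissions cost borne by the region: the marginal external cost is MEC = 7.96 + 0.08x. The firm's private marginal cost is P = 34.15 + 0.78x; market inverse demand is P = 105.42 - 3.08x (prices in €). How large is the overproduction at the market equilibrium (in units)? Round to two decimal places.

2.40 units

Market equilibrium (private): 34.15 + 0.78x = 105.42 - 3.08x → x_m = 18.4637.
Social marginal cost = private MC + MEC = 42.11 + 0.86x.
Set SMC = demand: 42.11 + 0.86x = 105.42 - 3.08x → x* = 16.0685.
Gap = |18.4637 − 16.0685| = 2.3952.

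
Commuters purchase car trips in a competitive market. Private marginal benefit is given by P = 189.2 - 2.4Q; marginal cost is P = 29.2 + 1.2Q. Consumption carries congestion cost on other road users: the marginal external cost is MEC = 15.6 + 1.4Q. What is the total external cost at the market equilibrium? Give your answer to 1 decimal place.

2076.0

Market equilibrium (private): 29.2 + 1.2Q = 189.2 - 2.4Q → Q_m = 44.4444.
Total external cost = ∫₀^{Q_m} (15.6 + 1.4Q) dQ = 15.6×44.4444 + ½×1.4×44.4444² = 2076.0459.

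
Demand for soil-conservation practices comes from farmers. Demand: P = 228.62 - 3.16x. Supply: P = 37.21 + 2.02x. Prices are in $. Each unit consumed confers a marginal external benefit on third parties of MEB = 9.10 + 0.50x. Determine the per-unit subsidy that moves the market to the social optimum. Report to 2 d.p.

subsidy = $30.52 per unit

Social marginal benefit = demand + MEB = 237.72 - 2.66x.
Set SMB = MC: 237.72 - 2.66x = 37.21 + 2.02x → x* = 42.8440.
The Pigouvian subsidy equals MEB at x*: 9.10 + 0.50×42.8440 = 30.5220.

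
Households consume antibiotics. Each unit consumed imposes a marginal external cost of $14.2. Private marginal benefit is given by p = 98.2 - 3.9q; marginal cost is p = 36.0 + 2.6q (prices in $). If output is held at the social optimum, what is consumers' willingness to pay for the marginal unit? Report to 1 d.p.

P = $69.4

Social marginal benefit = demand − MEC = 84.0 - 3.9q.
Set SMB = MC: 84.0 - 3.9q = 36.0 + 2.6q → q* = 7.3846.
Consumer price on the demand curve at q*: 98.2 − 3.9×7.3846 = 69.4001.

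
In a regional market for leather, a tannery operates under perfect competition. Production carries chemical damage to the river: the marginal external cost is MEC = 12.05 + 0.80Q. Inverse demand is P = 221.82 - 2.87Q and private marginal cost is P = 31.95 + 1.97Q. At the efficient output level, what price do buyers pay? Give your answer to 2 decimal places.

P = 131.33

Social marginal cost = private MC + MEC = 44.00 + 2.77Q.
Set SMC = demand: 44.00 + 2.77Q = 221.82 - 2.87Q → Q* = 31.5284.
Consumer price on the demand curve at Q*: 221.82 − 2.87×31.5284 = 131.3335.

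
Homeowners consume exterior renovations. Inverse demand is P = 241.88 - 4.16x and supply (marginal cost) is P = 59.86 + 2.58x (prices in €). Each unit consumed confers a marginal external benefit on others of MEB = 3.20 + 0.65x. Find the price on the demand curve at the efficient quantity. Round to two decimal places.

Social marginal benefit = demand + MEB = 245.08 - 3.51x.
Set SMB = MC: 245.08 - 3.51x = 59.86 + 2.58x → x* = 30.4138.
Consumer price on the demand curve at x*: 241.88 − 4.16×30.4138 = 115.3586.

P = €115.36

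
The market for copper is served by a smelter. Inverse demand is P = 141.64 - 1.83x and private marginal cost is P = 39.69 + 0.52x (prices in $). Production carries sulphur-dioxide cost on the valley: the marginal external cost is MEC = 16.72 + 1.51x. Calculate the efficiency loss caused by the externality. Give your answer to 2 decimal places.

Market equilibrium (private): 39.69 + 0.52x = 141.64 - 1.83x → x_m = 43.3830.
Social marginal cost = private MC + MEC = 56.41 + 2.03x.
Set SMC = demand: 56.41 + 2.03x = 141.64 - 1.83x → x* = 22.0803.
The loss is the area between SMC and demand from x* to x_m; with linear curves that's a triangle of height MEC(x_m).
DWL = ½ × 21.3027 × 82.2283 = 875.8424.

DWL = $875.84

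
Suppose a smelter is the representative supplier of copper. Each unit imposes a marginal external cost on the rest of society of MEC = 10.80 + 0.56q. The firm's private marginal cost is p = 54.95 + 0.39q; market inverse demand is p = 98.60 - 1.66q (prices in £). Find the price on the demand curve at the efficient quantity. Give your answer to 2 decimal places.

Social marginal cost = private MC + MEC = 65.75 + 0.95q.
Set SMC = demand: 65.75 + 0.95q = 98.60 - 1.66q → q* = 12.5862.
Consumer price on the demand curve at q*: 98.60 − 1.66×12.5862 = 77.7069.

P = £77.71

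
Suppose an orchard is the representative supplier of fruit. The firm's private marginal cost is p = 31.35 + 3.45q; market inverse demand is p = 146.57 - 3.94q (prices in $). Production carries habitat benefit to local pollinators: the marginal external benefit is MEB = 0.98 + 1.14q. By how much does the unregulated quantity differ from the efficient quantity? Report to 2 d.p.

Market equilibrium (private): 31.35 + 3.45q = 146.57 - 3.94q → q_m = 15.5913.
Social marginal cost = private MC − MEB = 30.37 + 2.31q.
Set SMC = demand: 30.37 + 2.31q = 146.57 - 3.94q → q* = 18.5920.
Gap = |15.5913 − 18.5920| = 3.0007.

3.00 units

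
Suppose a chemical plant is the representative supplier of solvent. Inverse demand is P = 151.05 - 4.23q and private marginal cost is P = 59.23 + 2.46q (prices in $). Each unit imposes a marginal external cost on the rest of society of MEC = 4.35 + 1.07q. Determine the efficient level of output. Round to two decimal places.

Social marginal cost = private MC + MEC = 63.58 + 3.53q.
Set SMC = demand: 63.58 + 3.53q = 151.05 - 4.23q → q* = 11.2719.

q* = 11.27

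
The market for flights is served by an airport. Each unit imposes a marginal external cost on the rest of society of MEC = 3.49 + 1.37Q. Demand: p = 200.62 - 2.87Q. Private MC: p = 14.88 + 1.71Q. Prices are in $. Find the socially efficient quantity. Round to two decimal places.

Q* = 30.63

Social marginal cost = private MC + MEC = 18.37 + 3.08Q.
Set SMC = demand: 18.37 + 3.08Q = 200.62 - 2.87Q → Q* = 30.6303.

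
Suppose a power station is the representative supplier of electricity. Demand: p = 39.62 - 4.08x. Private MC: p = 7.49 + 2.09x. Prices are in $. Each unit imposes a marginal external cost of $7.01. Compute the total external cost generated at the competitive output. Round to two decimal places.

$36.50

Market equilibrium (private): 7.49 + 2.09x = 39.62 - 4.08x → x_m = 5.2075.
Total external cost = MEC × x_m = 7.01 × 5.2075 = 36.5046.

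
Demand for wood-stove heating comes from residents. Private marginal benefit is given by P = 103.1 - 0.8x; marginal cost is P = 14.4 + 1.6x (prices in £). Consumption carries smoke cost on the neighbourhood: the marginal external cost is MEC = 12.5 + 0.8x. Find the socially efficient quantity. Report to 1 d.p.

Social marginal benefit = demand − MEC = 90.6 - 1.6x.
Set SMB = MC: 90.6 - 1.6x = 14.4 + 1.6x → x* = 23.8125.

x* = 23.8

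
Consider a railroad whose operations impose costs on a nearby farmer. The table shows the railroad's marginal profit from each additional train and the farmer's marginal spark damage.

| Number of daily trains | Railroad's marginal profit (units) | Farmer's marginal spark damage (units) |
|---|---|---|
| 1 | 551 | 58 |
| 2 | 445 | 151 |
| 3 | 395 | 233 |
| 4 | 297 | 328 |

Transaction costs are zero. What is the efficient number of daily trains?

Bargaining reaches the level where marginal profit last exceeds marginal spark damage.
That holds through level 3 (395 ≥ 233) but not at 4 (297 < 328).

3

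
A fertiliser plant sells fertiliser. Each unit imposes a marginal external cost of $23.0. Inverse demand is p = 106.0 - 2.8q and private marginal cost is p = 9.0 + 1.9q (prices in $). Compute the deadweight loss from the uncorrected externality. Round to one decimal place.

DWL = $56.3

Market equilibrium (private): 9.0 + 1.9q = 106.0 - 2.8q → q_m = 20.6383.
Social marginal cost = private MC + MEC = 32.0 + 1.9q.
Set SMC = demand: 32.0 + 1.9q = 106.0 - 2.8q → q* = 15.7447.
Between q* and q_m the wedge SMC − demand runs linearly from 0 to MEC(q_m), so the loss is a triangle.
DWL = ½ × 4.8936 × 23.0000 = 56.2764.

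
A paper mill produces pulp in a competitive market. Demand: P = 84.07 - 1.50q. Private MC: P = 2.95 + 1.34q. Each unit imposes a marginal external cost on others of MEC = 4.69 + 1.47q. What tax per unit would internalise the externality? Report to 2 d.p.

tax = 30.76 per unit

Social marginal cost = private MC + MEC = 7.64 + 2.81q.
Set SMC = demand: 7.64 + 2.81q = 84.07 - 1.50q → q* = 17.7332.
The Pigouvian tax equals MEC at q*: 4.69 + 1.47×17.7332 = 30.7578.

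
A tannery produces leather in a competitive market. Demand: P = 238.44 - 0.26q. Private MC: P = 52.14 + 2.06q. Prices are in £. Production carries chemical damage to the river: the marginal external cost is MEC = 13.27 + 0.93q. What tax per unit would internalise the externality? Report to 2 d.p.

Social marginal cost = private MC + MEC = 65.41 + 2.99q.
Set SMC = demand: 65.41 + 2.99q = 238.44 - 0.26q → q* = 53.2400.
The Pigouvian tax equals MEC at q*: 13.27 + 0.93×53.2400 = 62.7832.

tax = £62.78 per unit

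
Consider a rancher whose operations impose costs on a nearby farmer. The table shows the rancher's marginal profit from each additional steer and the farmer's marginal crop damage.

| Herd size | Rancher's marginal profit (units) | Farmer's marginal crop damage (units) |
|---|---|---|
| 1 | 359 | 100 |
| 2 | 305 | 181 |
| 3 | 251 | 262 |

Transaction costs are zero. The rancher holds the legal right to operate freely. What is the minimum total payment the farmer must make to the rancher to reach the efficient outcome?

Left alone the rancher would choose level 3 (marginal profit stays positive).
Efficient level: k* = 2 (marginal profit ≥ marginal crop damage through 2).
The farmer must at least cover the rancher's forgone profit from cutting 3→2: 251 = 251.

251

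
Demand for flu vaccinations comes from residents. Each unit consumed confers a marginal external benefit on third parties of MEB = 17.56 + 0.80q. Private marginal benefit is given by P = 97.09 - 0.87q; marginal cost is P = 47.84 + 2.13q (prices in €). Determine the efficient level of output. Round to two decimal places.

Social marginal benefit = demand + MEB = 114.65 - 0.07q.
Set SMB = MC: 114.65 - 0.07q = 47.84 + 2.13q → q* = 30.3682.

q* = 30.37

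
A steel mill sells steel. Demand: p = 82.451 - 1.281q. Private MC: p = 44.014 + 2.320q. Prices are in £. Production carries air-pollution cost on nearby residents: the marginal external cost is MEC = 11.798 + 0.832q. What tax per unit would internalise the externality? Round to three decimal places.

Social marginal cost = private MC + MEC = 55.812 + 3.152q.
Set SMC = demand: 55.812 + 3.152q = 82.451 - 1.281q → q* = 6.0092.
The Pigouvian tax equals MEC at q*: 11.798 + 0.832×6.0092 = 16.7977.

tax = £16.798 per unit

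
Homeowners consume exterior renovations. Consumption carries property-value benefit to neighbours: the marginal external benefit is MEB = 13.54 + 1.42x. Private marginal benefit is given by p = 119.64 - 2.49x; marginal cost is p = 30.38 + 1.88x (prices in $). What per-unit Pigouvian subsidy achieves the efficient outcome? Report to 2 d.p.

subsidy = $63.02 per unit

Social marginal benefit = demand + MEB = 133.18 - 1.07x.
Set SMB = MC: 133.18 - 1.07x = 30.38 + 1.88x → x* = 34.8475.
The Pigouvian subsidy equals MEB at x*: 13.54 + 1.42×34.8475 = 63.0235.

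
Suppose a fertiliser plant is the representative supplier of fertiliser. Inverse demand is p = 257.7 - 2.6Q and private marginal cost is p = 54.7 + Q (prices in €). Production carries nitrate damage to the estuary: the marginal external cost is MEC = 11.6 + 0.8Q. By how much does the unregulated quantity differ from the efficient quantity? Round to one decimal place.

12.9 units

Market equilibrium (private): 54.7 + Q = 257.7 - 2.6Q → Q_m = 56.3889.
Social marginal cost = private MC + MEC = 66.3 + 1.8Q.
Set SMC = demand: 66.3 + 1.8Q = 257.7 - 2.6Q → Q* = 43.5000.
Gap = |56.3889 − 43.5000| = 12.8889.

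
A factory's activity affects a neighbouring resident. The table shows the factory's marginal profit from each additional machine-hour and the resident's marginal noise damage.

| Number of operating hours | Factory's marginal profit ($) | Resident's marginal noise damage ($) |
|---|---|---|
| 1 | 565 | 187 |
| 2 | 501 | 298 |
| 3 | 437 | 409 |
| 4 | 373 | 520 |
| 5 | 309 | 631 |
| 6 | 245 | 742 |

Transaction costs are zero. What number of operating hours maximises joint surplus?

Bargaining reaches the level where marginal profit last exceeds marginal noise damage.
That holds through level 3 (437 ≥ 409) but not at 4 (373 < 520).

3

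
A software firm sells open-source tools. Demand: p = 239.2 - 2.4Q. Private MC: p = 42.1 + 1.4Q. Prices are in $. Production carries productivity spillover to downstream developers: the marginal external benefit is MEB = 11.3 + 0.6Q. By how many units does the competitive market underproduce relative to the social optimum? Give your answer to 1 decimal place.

Market equilibrium (private): 42.1 + 1.4Q = 239.2 - 2.4Q → Q_m = 51.8684.
Social marginal cost = private MC − MEB = 30.8 + 0.8Q.
Set SMC = demand: 30.8 + 0.8Q = 239.2 - 2.4Q → Q* = 65.1250.
Gap = |51.8684 − 65.1250| = 13.2566.

13.3 units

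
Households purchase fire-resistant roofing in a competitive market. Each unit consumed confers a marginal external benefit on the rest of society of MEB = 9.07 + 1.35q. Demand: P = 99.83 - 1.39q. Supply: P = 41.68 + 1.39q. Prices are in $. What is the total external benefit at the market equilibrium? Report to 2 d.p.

$485.05

Market equilibrium (private): 41.68 + 1.39q = 99.83 - 1.39q → q_m = 20.9173.
Total external benefit = ∫₀^{q_m} (9.07 + 1.35q) dq = 9.07×20.9173 + ½×1.35×20.9173² = 485.0550.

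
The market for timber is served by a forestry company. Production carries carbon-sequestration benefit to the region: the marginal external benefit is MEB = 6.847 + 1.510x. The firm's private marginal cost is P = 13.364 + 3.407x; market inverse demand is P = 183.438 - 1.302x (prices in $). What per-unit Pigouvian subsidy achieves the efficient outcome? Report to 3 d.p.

Social marginal cost = private MC − MEB = 6.517 + 1.897x.
Set SMC = demand: 6.517 + 1.897x = 183.438 - 1.302x → x* = 55.3051.
The Pigouvian subsidy equals MEB at x*: 6.847 + 1.510×55.3051 = 90.3577.

subsidy = $90.358 per unit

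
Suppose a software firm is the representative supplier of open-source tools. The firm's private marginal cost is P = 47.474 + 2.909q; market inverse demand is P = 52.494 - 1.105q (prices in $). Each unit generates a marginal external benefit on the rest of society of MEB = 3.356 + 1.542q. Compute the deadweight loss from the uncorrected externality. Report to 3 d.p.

DWL = $5.648

Market equilibrium (private): 47.474 + 2.909q = 52.494 - 1.105q → q_m = 1.2506.
Social marginal cost = private MC − MEB = 44.118 + 1.367q.
Set SMC = demand: 44.118 + 1.367q = 52.494 - 1.105q → q* = 3.3883.
The loss is the area between SMC and demand from q* to q_m; with linear curves that's a triangle of height MEB(q_m).
DWL = ½ × 2.1377 × 5.2845 = 5.6483.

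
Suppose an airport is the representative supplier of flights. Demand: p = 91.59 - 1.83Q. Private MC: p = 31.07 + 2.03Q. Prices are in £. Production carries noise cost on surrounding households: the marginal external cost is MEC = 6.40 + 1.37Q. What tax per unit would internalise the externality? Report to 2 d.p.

tax = £20.58 per unit

Social marginal cost = private MC + MEC = 37.47 + 3.40Q.
Set SMC = demand: 37.47 + 3.40Q = 91.59 - 1.83Q → Q* = 10.3480.
The Pigouvian tax equals MEC at Q*: 6.40 + 1.37×10.3480 = 20.5768.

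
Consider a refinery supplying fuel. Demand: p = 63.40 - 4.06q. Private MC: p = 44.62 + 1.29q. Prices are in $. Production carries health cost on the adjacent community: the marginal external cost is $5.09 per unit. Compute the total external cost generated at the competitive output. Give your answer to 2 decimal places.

$17.87

Market equilibrium (private): 44.62 + 1.29q = 63.40 - 4.06q → q_m = 3.5103.
Total external cost = MEC × q_m = 5.09 × 3.5103 = 17.8674.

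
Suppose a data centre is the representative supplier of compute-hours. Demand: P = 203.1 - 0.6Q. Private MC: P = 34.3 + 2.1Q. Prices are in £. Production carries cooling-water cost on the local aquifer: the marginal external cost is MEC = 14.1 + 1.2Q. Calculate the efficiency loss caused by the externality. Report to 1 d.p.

Market equilibrium (private): 34.3 + 2.1Q = 203.1 - 0.6Q → Q_m = 62.5185.
Social marginal cost = private MC + MEC = 48.4 + 3.3Q.
Set SMC = demand: 48.4 + 3.3Q = 203.1 - 0.6Q → Q* = 39.6667.
The loss is the area between SMC and demand from Q* to Q_m; with linear curves that's a triangle of height MEC(Q_m).
DWL = ½ × 22.8518 × 89.1222 = 1018.3013.

DWL = £1018.3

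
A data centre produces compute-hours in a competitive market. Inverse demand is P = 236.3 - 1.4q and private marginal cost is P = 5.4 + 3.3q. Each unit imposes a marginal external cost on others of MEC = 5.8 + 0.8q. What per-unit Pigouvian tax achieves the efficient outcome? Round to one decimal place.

Social marginal cost = private MC + MEC = 11.2 + 4.1q.
Set SMC = demand: 11.2 + 4.1q = 236.3 - 1.4q → q* = 40.9273.
The Pigouvian tax equals MEC at q*: 5.8 + 0.8×40.9273 = 38.5418.

tax = 38.5 per unit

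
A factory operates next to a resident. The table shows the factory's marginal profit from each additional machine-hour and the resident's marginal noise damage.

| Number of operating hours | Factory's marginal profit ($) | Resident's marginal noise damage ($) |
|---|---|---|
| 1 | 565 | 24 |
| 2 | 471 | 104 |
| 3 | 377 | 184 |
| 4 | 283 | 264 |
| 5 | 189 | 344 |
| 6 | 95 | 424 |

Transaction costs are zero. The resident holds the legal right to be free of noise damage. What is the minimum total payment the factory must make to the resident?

Efficient level: marginal profit ≥ marginal noise damage through level 4, so k* = 4.
With the resident holding the right, the factory must at least compensate total damage at k*: 24 + 104 + 184 + 264 = 576.

$576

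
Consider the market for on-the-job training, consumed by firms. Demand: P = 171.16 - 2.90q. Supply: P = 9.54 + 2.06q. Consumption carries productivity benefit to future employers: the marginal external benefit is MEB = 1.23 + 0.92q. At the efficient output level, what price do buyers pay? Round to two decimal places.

Social marginal benefit = demand + MEB = 172.39 - 1.98q.
Set SMB = MC: 172.39 - 1.98q = 9.54 + 2.06q → q* = 40.3094.
Consumer price on the demand curve at q*: 171.16 − 2.90×40.3094 = 54.2627.

P = 54.26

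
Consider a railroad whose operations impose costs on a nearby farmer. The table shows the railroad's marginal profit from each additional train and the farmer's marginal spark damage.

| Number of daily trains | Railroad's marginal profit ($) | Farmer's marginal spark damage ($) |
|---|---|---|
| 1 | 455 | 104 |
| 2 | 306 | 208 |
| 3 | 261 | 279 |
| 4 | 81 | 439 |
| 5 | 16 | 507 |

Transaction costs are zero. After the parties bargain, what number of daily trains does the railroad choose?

2

Bargaining reaches the level where marginal profit last exceeds marginal spark damage.
That holds through level 2 (306 ≥ 208) but not at 3 (261 < 279).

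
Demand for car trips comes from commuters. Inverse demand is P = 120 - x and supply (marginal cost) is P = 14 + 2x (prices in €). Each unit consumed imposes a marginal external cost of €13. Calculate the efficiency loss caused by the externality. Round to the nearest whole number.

DWL = €28

Market equilibrium (private): 14 + 2x = 120 - x → x_m = 35.3333.
Social marginal benefit = demand − MEC = 107 - x.
Set SMB = MC: 107 - x = 14 + 2x → x* = 31.0000.
The welfare-loss triangle has base |x_m − x*| and height MEC(x_m) (the vertical gap between SMB and MC is zero at x* and MEC at x_m).
DWL = ½ × 4.3333 × 13.0000 = 28.1665.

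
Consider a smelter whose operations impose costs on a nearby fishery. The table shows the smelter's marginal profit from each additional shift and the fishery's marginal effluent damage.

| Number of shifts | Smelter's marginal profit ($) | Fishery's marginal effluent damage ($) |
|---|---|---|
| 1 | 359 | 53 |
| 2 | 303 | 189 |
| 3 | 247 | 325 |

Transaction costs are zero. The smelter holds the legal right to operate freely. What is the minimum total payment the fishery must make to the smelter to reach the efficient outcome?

$247

Left alone the smelter would choose level 3 (marginal profit stays positive).
Efficient level: k* = 2 (marginal profit ≥ marginal effluent damage through 2).
The fishery must at least cover the smelter's forgone profit from cutting 3→2: 247 = 247.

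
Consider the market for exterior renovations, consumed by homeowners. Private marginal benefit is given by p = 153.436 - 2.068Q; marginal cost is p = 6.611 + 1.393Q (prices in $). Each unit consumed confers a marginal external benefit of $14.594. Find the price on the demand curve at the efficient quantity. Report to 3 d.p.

Social marginal benefit = demand + MEB = 168.030 - 2.068Q.
Set SMB = MC: 168.030 - 2.068Q = 6.611 + 1.393Q → Q* = 46.6394.
Consumer price on the demand curve at Q*: 153.436 − 2.068×46.6394 = 56.9857.

P = $56.986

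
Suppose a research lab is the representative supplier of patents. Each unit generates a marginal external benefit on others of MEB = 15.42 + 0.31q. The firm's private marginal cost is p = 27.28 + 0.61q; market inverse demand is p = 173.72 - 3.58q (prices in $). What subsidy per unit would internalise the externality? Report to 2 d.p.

subsidy = $28.35 per unit

Social marginal cost = private MC − MEB = 11.86 + 0.30q.
Set SMC = demand: 11.86 + 0.30q = 173.72 - 3.58q → q* = 41.7165.
The Pigouvian subsidy equals MEB at q*: 15.42 + 0.31×41.7165 = 28.3521.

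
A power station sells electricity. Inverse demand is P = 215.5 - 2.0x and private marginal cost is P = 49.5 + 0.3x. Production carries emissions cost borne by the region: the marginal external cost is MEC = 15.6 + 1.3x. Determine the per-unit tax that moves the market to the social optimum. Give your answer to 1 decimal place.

tax = 69.9 per unit

Social marginal cost = private MC + MEC = 65.1 + 1.6x.
Set SMC = demand: 65.1 + 1.6x = 215.5 - 2.0x → x* = 41.7778.
The Pigouvian tax equals MEC at x*: 15.6 + 1.3×41.7778 = 69.9111.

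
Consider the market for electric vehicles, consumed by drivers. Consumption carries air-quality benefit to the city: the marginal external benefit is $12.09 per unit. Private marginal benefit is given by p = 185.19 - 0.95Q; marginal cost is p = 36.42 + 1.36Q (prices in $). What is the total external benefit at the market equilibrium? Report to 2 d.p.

$778.63

Market equilibrium (private): 36.42 + 1.36Q = 185.19 - 0.95Q → Q_m = 64.4026.
Total external benefit = MEB × Q_m = 12.09 × 64.4026 = 778.6274.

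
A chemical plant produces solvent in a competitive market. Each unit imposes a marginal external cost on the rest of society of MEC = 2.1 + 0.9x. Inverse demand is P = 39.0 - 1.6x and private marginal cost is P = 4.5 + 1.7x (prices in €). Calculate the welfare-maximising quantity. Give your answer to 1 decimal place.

x* = 7.7

Social marginal cost = private MC + MEC = 6.6 + 2.6x.
Set SMC = demand: 6.6 + 2.6x = 39.0 - 1.6x → x* = 7.7143.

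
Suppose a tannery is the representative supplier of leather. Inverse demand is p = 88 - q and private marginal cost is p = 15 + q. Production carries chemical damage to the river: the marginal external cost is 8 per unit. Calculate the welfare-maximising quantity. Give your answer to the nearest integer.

Social marginal cost = private MC + MEC = 23 + q.
Set SMC = demand: 23 + q = 88 - q → q* = 32.5000.

q* = 33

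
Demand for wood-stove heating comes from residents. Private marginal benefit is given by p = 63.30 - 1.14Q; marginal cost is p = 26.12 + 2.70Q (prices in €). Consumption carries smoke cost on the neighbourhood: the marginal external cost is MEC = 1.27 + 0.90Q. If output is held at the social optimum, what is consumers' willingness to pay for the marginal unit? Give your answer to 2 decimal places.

Social marginal benefit = demand − MEC = 62.03 - 2.04Q.
Set SMB = MC: 62.03 - 2.04Q = 26.12 + 2.70Q → Q* = 7.5759.
Consumer price on the demand curve at Q*: 63.30 − 1.14×7.5759 = 54.6635.

P = €54.66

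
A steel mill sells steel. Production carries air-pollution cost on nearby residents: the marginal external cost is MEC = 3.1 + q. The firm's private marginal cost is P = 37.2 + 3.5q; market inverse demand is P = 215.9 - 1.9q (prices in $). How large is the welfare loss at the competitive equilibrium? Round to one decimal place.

Market equilibrium (private): 37.2 + 3.5q = 215.9 - 1.9q → q_m = 33.0926.
Social marginal cost = private MC + MEC = 40.3 + 4.5q.
Set SMC = demand: 40.3 + 4.5q = 215.9 - 1.9q → q* = 27.4375.
Height of the DWL triangle at q_m is SMC(q_m) − demand(q_m) = MEC(q_m) = 36.1926.
DWL = ½ × 5.6551 × 36.1926 = 102.3364.

DWL = $102.3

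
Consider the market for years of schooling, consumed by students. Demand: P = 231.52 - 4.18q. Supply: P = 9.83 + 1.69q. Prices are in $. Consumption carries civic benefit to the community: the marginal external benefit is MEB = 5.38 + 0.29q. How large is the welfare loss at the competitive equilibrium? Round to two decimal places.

DWL = $23.90

Market equilibrium (private): 9.83 + 1.69q = 231.52 - 4.18q → q_m = 37.7666.
Social marginal benefit = demand + MEB = 236.90 - 3.89q.
Set SMB = MC: 236.90 - 3.89q = 9.83 + 1.69q → q* = 40.6935.
The loss is the area between SMB and MC from q* to q_m; with linear curves that's a triangle of height MEB(q_m).
DWL = ½ × 2.9269 × 16.3323 = 23.9015.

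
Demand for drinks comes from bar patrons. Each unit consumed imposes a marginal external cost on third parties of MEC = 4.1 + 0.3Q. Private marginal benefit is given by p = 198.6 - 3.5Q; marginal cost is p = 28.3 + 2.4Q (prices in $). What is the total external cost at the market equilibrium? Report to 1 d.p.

Market equilibrium (private): 28.3 + 2.4Q = 198.6 - 3.5Q → Q_m = 28.8644.
Total external cost = ∫₀^{Q_m} (4.1 + 0.3Q) dQ = 4.1×28.8644 + ½×0.3×28.8644² = 243.3171.

$243.3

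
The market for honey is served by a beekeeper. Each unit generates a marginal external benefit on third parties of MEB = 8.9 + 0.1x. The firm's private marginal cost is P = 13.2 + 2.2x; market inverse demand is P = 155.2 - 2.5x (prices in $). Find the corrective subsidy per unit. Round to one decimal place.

Social marginal cost = private MC − MEB = 4.3 + 2.1x.
Set SMC = demand: 4.3 + 2.1x = 155.2 - 2.5x → x* = 32.8043.
The Pigouvian subsidy equals MEB at x*: 8.9 + 0.1×32.8043 = 12.1804.

subsidy = $12.2 per unit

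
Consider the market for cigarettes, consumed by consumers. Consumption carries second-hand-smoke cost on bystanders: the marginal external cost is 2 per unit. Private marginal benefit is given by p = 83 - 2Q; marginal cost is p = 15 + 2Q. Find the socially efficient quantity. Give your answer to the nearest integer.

Social marginal benefit = demand − MEC = 81 - 2Q.
Set SMB = MC: 81 - 2Q = 15 + 2Q → Q* = 16.5000.

Q* = 17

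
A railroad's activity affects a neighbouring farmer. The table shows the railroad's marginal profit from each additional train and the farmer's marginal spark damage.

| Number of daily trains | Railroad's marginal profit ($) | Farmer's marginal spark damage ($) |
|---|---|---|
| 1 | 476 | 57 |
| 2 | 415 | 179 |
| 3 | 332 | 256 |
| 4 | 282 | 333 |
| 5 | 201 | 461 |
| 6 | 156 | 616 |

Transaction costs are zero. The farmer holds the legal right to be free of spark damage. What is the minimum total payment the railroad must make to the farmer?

Efficient level: marginal profit ≥ marginal spark damage through level 3, so k* = 3.
With the farmer holding the right, the railroad must at least compensate total damage at k*: 57 + 179 + 256 = 492.

$492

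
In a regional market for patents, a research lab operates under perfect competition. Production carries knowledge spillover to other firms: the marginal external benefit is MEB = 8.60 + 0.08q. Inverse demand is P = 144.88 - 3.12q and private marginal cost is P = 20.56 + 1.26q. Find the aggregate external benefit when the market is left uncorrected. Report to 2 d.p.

276.32

Market equilibrium (private): 20.56 + 1.26q = 144.88 - 3.12q → q_m = 28.3836.
Total external benefit = ∫₀^{q_m} (8.60 + 0.08q) dq = 8.60×28.3836 + ½×0.08×28.3836² = 276.3241.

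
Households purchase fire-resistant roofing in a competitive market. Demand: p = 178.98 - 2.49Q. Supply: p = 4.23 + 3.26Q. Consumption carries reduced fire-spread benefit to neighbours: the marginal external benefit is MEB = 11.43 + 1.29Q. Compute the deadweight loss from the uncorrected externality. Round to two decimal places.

Market equilibrium (private): 4.23 + 3.26Q = 178.98 - 2.49Q → Q_m = 30.3913.
Social marginal benefit = demand + MEB = 190.41 - 1.20Q.
Set SMB = MC: 190.41 - 1.20Q = 4.23 + 3.26Q → Q* = 41.7444.
The welfare-loss triangle has base |Q_m − Q*| and height MEB(Q_m) (the vertical gap between SMB and MC is zero at Q* and MEB at Q_m).
DWL = ½ × 11.3531 × 50.6348 = 287.4310.

DWL = 287.43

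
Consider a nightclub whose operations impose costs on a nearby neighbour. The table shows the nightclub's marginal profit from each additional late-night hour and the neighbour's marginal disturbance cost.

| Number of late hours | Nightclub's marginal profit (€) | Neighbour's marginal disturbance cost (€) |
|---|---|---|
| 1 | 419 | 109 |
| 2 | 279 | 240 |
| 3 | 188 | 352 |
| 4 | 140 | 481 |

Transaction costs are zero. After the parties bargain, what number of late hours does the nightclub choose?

Bargaining reaches the level where marginal profit last exceeds marginal disturbance cost.
That holds through level 2 (279 ≥ 240) but not at 3 (188 < 352).

2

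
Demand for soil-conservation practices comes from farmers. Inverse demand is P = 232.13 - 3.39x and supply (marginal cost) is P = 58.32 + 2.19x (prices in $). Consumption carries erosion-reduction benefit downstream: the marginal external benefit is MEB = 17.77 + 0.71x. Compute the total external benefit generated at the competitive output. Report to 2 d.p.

Market equilibrium (private): 58.32 + 2.19x = 232.13 - 3.39x → x_m = 31.1487.
Total external benefit = ∫₀^{x_m} (17.77 + 0.71x) dx = 17.77×31.1487 + ½×0.71×31.1487² = 897.9481.

$897.95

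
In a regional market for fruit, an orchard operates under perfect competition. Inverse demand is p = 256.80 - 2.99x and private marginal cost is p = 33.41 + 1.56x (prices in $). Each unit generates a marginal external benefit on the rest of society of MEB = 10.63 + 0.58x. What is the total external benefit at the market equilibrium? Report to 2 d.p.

$1220.94

Market equilibrium (private): 33.41 + 1.56x = 256.80 - 2.99x → x_m = 49.0967.
Total external benefit = ∫₀^{x_m} (10.63 + 0.58x) dx = 10.63×49.0967 + ½×0.58×49.0967² = 1220.9388.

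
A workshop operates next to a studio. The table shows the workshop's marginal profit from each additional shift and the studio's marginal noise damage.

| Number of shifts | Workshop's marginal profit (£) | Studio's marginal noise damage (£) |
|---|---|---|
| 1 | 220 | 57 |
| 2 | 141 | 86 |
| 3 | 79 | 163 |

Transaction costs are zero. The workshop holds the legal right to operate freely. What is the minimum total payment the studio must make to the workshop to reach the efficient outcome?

£79

Left alone the workshop would choose level 3 (marginal profit stays positive).
Efficient level: k* = 2 (marginal profit ≥ marginal noise damage through 2).
The studio must at least cover the workshop's forgone profit from cutting 3→2: 79 = 79.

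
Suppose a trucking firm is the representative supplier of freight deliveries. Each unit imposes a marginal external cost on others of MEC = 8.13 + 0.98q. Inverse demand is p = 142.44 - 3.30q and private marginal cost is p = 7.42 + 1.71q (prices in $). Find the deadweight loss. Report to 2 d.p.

Market equilibrium (private): 7.42 + 1.71q = 142.44 - 3.30q → q_m = 26.9501.
Social marginal cost = private MC + MEC = 15.55 + 2.69q.
Set SMC = demand: 15.55 + 2.69q = 142.44 - 3.30q → q* = 21.1836.
The welfare-loss triangle has base |q_m − q*| and height MEC(q_m) (the vertical gap between SMC and demand is zero at q* and MEC at q_m).
DWL = ½ × 5.7665 × 34.5411 = 99.5906.

DWL = $99.59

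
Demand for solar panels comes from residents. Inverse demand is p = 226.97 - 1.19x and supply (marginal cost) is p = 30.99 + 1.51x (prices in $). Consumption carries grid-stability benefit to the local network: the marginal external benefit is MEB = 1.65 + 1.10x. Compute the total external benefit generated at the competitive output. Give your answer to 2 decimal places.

Market equilibrium (private): 30.99 + 1.51x = 226.97 - 1.19x → x_m = 72.5852.
Total external benefit = ∫₀^{x_m} (1.65 + 1.10x) dx = 1.65×72.5852 + ½×1.10×72.5852² = 3017.5018.

$3017.50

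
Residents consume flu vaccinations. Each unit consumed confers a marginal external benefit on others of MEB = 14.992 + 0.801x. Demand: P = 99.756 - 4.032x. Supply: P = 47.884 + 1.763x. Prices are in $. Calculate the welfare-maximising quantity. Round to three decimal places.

x* = 13.389

Social marginal benefit = demand + MEB = 114.748 - 3.231x.
Set SMB = MC: 114.748 - 3.231x = 47.884 + 1.763x → x* = 13.3889.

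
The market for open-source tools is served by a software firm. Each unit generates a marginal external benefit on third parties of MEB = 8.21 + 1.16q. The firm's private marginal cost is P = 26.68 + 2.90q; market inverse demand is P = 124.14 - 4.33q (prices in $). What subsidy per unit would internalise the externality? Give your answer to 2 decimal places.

Social marginal cost = private MC − MEB = 18.47 + 1.74q.
Set SMC = demand: 18.47 + 1.74q = 124.14 - 4.33q → q* = 17.4086.
The Pigouvian subsidy equals MEB at q*: 8.21 + 1.16×17.4086 = 28.4040.

subsidy = $28.40 per unit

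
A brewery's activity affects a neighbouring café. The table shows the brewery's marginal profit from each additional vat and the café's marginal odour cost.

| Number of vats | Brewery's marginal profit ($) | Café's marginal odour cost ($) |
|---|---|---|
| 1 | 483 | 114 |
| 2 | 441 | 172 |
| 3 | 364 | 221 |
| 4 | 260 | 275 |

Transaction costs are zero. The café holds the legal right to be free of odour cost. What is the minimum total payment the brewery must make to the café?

$507

Efficient level: marginal profit ≥ marginal odour cost through level 3, so k* = 3.
With the café holding the right, the brewery must at least compensate total damage at k*: 114 + 172 + 221 = 507.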